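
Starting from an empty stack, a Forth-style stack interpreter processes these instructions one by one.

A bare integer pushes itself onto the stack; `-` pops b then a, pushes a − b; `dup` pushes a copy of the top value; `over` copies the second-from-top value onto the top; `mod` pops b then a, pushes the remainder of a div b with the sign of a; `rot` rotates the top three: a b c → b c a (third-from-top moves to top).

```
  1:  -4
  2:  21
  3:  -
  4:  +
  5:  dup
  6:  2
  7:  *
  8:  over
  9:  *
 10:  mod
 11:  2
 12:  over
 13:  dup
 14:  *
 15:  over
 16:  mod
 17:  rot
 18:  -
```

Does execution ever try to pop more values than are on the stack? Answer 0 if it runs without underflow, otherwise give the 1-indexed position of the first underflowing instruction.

-4 : -4
21 : -4 21
-  : -25
+  — needs 2 operands, stack has 1 → underflow

4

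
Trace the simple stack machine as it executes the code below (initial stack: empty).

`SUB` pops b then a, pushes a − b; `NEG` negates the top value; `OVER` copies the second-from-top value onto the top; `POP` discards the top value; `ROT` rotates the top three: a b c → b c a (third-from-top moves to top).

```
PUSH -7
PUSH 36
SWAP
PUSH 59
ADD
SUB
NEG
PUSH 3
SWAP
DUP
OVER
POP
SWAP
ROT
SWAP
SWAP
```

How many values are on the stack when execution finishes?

PUSH -7 → -7
PUSH 36 → -7 36
SWAP    → 36 -7
PUSH 59 → 36 -7 59
ADD     → 36 52
SUB     → -16
NEG     → 16
PUSH 3  → 16 3
SWAP    → 3 16
DUP     → 3 16 16
OVER    → 3 16 16 16
POP     → 3 16 16
SWAP    → 3 16 16
ROT     → 16 16 3
SWAP    → 16 3 16
SWAP    → 16 16 3

3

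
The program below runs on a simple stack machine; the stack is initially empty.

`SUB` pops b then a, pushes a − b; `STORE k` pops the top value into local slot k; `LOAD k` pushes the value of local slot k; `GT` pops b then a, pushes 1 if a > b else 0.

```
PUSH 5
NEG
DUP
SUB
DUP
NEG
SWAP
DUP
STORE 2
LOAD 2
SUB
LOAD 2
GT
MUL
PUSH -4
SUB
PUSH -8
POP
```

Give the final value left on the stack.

PUSH 5  -> [5]
NEG     -> [-5]
DUP     -> [-5, -5]
SUB     -> [0]
DUP     -> [0, 0]
NEG     -> [0, 0]
SWAP    -> [0, 0]
DUP     -> [0, 0, 0]
STORE 2 -> [0, 0]
LOAD 2  -> [0, 0, 0]
SUB     -> [0, 0]
LOAD 2  -> [0, 0, 0]
GT      -> [0, 0]
MUL     -> [0]
PUSH -4 -> [0, -4]
SUB     -> [4]
PUSH -8 -> [4, -8]
POP     -> [4]

4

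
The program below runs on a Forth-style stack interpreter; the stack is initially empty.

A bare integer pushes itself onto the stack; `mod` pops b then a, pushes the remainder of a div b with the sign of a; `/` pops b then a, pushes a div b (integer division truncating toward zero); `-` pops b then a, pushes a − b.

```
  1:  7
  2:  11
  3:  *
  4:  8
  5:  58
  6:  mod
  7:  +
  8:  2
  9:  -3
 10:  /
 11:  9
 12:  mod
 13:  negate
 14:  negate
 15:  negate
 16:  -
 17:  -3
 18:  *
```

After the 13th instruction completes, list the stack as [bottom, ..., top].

[85, 0]

7      : 7
11     : 7 11
*      : 77
8      : 77 8
58     : 77 8 58
mod    : 77 8
+      : 85
2      : 85 2
-3     : 85 2 -3
/      : 85 0
9      : 85 0 9
mod    : 85 0
negate : 85 0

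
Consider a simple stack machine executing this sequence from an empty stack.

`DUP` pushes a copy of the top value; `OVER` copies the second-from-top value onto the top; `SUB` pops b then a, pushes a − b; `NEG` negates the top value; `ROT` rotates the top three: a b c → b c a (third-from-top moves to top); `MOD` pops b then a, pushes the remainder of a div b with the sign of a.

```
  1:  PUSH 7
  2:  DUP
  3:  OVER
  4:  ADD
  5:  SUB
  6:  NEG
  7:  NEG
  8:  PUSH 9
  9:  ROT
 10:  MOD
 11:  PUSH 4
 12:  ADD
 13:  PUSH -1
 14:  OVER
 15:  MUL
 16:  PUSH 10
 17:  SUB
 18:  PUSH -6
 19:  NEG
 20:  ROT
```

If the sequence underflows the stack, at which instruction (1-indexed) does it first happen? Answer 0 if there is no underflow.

9

PUSH 7 : 7
DUP    : 7 7
OVER   : 7 7 7
ADD    : 7 14
SUB    : -7
NEG    : 7
NEG    : -7
PUSH 9 : -7 9
ROT  — needs 3 operands, stack has 2 → underflow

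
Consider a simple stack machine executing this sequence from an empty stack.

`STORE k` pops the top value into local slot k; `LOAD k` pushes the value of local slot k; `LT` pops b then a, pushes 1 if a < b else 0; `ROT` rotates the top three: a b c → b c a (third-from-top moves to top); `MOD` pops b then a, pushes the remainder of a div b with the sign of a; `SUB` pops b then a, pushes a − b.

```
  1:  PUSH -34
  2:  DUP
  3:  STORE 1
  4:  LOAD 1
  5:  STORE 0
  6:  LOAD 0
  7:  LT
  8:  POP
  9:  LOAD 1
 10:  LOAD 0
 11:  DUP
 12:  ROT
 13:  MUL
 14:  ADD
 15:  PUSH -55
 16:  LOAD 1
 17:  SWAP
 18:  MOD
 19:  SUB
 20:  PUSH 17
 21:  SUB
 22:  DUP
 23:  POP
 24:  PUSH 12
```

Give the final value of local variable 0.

-34

PUSH -34 -> -34
DUP      -> -34 -34
STORE 1  -> -34
LOAD 1   -> -34 -34
STORE 0  -> -34
LOAD 0   -> -34 -34
LT       -> 0
POP      -> (empty)
LOAD 1   -> -34
LOAD 0   -> -34 -34
DUP      -> -34 -34 -34
ROT      -> -34 -34 -34
MUL      -> -34 1156
ADD      -> 1122
PUSH -55 -> 1122 -55
LOAD 1   -> 1122 -55 -34
SWAP     -> 1122 -34 -55
MOD      -> 1122 -34
SUB      -> 1156
PUSH 17  -> 1156 17
SUB      -> 1139
DUP      -> 1139 1139
POP      -> 1139
PUSH 12  -> 1139 12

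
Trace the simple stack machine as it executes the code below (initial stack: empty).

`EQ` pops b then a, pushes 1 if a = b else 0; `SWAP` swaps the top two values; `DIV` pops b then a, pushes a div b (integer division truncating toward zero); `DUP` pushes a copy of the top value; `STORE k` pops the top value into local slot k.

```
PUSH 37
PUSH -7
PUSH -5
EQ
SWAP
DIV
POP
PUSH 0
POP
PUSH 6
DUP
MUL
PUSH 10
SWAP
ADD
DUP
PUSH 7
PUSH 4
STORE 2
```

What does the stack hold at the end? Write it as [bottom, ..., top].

[46, 46, 7]

PUSH 37 → 37
PUSH -7 → 37 -7
PUSH -5 → 37 -7 -5
EQ      → 37 0
SWAP    → 0 37
DIV     → 0
POP     → (empty)
PUSH 0  → 0
POP     → (empty)
PUSH 6  → 6
DUP     → 6 6
MUL     → 36
PUSH 10 → 36 10
SWAP    → 10 36
ADD     → 46
DUP     → 46 46
PUSH 7  → 46 46 7
PUSH 4  → 46 46 7 4
STORE 2 → 46 46 7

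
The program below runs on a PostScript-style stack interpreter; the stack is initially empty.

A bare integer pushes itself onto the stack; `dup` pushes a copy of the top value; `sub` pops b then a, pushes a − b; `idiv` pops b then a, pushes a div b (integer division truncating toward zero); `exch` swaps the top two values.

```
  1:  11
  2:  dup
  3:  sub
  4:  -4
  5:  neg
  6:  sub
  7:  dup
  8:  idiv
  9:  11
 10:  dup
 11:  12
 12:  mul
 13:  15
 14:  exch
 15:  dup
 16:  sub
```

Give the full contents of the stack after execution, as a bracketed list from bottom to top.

[1, 11, 15, 0]

11   → [11]
dup  → [11, 11]
sub  → [0]
-4   → [0, -4]
neg  → [0, 4]
sub  → [-4]
dup  → [-4, -4]
idiv → [1]
11   → [1, 11]
dup  → [1, 11, 11]
12   → [1, 11, 11, 12]
mul  → [1, 11, 132]
15   → [1, 11, 132, 15]
exch → [1, 11, 15, 132]
dup  → [1, 11, 15, 132, 132]
sub  → [1, 11, 15, 0]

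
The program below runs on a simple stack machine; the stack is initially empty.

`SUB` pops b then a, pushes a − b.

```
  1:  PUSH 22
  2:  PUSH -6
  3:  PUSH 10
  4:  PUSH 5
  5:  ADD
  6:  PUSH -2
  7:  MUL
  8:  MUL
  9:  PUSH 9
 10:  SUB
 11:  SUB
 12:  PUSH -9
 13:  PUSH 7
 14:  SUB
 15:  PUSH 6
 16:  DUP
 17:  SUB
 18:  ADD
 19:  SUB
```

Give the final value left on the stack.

PUSH 22 -> [22]
PUSH -6 -> [22, -6]
PUSH 10 -> [22, -6, 10]
PUSH 5  -> [22, -6, 10, 5]
ADD     -> [22, -6, 15]
PUSH -2 -> [22, -6, 15, -2]
MUL     -> [22, -6, -30]
MUL     -> [22, 180]
PUSH 9  -> [22, 180, 9]
SUB     -> [22, 171]
SUB     -> [-149]
PUSH -9 -> [-149, -9]
PUSH 7  -> [-149, -9, 7]
SUB     -> [-149, -16]
PUSH 6  -> [-149, -16, 6]
DUP     -> [-149, -16, 6, 6]
SUB     -> [-149, -16, 0]
ADD     -> [-149, -16]
SUB     -> [-133]

-133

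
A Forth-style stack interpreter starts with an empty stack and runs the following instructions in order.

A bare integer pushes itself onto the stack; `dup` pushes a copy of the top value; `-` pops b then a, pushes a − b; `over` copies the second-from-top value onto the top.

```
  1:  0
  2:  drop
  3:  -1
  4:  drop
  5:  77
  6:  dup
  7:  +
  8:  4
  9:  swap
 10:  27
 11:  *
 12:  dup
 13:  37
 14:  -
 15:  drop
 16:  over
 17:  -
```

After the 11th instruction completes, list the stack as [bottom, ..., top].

[4, 4158]

0     [0]
drop  []
-1    [-1]
drop  []
77    [77]
dup   [77, 77]
+     [154]
4     [154, 4]
swap  [4, 154]
27    [4, 154, 27]
*     [4, 4158]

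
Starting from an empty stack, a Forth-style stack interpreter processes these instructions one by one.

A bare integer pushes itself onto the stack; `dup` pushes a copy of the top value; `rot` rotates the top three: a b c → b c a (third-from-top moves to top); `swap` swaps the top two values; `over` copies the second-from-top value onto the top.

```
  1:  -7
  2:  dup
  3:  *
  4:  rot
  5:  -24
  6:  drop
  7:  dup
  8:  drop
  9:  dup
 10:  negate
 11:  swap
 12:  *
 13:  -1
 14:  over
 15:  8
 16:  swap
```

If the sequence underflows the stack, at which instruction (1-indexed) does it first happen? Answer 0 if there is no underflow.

-7   [-7]
dup  [-7, -7]
*    [49]
rot  — needs 3 operands, stack has 1 → underflow

4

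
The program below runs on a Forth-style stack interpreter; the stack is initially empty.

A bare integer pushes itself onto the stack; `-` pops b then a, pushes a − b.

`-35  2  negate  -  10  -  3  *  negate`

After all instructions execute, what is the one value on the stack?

129

-35     [-35]
2       [-35, 2]
negate  [-35, -2]
-       [-33]
10      [-33, 10]
-       [-43]
3       [-43, 3]
*       [-129]
negate  [129]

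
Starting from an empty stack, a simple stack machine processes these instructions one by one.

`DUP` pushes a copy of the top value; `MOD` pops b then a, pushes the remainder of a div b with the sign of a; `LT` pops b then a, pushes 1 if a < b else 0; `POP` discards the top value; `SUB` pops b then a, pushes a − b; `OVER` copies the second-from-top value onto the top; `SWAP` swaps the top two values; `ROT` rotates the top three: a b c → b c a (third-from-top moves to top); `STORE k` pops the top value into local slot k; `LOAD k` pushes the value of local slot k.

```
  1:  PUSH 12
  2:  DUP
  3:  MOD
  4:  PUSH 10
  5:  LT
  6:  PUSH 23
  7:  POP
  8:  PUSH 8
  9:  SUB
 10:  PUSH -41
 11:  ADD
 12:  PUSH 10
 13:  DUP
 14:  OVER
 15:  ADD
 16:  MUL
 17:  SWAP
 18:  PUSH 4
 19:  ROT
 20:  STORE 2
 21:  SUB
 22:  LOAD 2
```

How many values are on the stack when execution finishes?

2

PUSH 12  → 12
DUP      → 12 12
MOD      → 0
PUSH 10  → 0 10
LT       → 1
PUSH 23  → 1 23
POP      → 1
PUSH 8   → 1 8
SUB      → -7
PUSH -41 → -7 -41
ADD      → -48
PUSH 10  → -48 10
DUP      → -48 10 10
OVER     → -48 10 10 10
ADD      → -48 10 20
MUL      → -48 200
SWAP     → 200 -48
PUSH 4   → 200 -48 4
ROT      → -48 4 200
STORE 2  → -48 4
SUB      → -52
LOAD 2   → -52 200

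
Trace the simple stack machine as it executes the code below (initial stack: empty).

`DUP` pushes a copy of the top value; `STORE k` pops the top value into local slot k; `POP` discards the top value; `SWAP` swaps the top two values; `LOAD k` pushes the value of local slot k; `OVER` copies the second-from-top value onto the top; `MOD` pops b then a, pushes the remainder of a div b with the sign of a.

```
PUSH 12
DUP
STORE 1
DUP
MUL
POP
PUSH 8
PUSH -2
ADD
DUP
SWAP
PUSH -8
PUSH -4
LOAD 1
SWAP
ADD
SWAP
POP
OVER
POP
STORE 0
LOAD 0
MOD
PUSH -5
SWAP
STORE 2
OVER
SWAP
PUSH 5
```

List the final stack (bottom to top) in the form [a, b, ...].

[6, 6, -5, 5]

PUSH 12 → [12]
DUP     → [12, 12]
STORE 1 → [12]
DUP     → [12, 12]
MUL     → [144]
POP     → []
PUSH 8  → [8]
PUSH -2 → [8, -2]
ADD     → [6]
DUP     → [6, 6]
SWAP    → [6, 6]
PUSH -8 → [6, 6, -8]
PUSH -4 → [6, 6, -8, -4]
LOAD 1  → [6, 6, -8, -4, 12]
SWAP    → [6, 6, -8, 12, -4]
ADD     → [6, 6, -8, 8]
SWAP    → [6, 6, 8, -8]
POP     → [6, 6, 8]
OVER    → [6, 6, 8, 6]
POP     → [6, 6, 8]
STORE 0 → [6, 6]
LOAD 0  → [6, 6, 8]
MOD     → [6, 6]
PUSH -5 → [6, 6, -5]
SWAP    → [6, -5, 6]
STORE 2 → [6, -5]
OVER    → [6, -5, 6]
SWAP    → [6, 6, -5]
PUSH 5  → [6, 6, -5, 5]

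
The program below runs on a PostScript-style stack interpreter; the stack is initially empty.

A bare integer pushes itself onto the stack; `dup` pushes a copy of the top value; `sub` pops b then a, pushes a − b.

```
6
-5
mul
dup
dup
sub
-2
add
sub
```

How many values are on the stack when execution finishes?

1

6   : 6
-5  : 6 -5
mul : -30
dup : -30 -30
dup : -30 -30 -30
sub : -30 0
-2  : -30 0 -2
add : -30 -2
sub : -28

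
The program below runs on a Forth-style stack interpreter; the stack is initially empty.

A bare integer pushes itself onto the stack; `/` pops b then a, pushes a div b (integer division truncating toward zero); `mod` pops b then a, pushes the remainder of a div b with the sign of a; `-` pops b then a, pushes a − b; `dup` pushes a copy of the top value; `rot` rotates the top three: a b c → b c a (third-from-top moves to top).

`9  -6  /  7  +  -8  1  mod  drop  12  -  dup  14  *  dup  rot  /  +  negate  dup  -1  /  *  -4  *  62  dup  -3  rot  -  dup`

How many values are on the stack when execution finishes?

4

9      : [9]
-6     : [9, -6]
/      : [-1]
7      : [-1, 7]
+      : [6]
-8     : [6, -8]
1      : [6, -8, 1]
mod    : [6, 0]
drop   : [6]
12     : [6, 12]
-      : [-6]
dup    : [-6, -6]
14     : [-6, -6, 14]
*      : [-6, -84]
dup    : [-6, -84, -84]
rot    : [-84, -84, -6]
/      : [-84, 14]
+      : [-70]
negate : [70]
dup    : [70, 70]
-1     : [70, 70, -1]
/      : [70, -70]
*      : [-4900]
-4     : [-4900, -4]
*      : [19600]
62     : [19600, 62]
dup    : [19600, 62, 62]
-3     : [19600, 62, 62, -3]
rot    : [19600, 62, -3, 62]
-      : [19600, 62, -65]
dup    : [19600, 62, -65, -65]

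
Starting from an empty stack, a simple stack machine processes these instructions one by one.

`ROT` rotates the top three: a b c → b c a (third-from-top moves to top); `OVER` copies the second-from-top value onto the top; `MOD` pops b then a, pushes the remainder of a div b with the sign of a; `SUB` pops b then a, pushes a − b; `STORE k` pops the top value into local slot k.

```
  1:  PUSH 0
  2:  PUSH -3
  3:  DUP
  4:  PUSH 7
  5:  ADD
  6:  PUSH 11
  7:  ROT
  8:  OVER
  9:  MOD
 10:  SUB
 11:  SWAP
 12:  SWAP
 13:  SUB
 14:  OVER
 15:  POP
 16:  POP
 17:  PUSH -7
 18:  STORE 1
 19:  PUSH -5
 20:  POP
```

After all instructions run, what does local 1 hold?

PUSH 0  -> 0
PUSH -3 -> 0 -3
DUP     -> 0 -3 -3
PUSH 7  -> 0 -3 -3 7
ADD     -> 0 -3 4
PUSH 11 -> 0 -3 4 11
ROT     -> 0 4 11 -3
OVER    -> 0 4 11 -3 11
MOD     -> 0 4 11 -3
SUB     -> 0 4 14
SWAP    -> 0 14 4
SWAP    -> 0 4 14
SUB     -> 0 -10
OVER    -> 0 -10 0
POP     -> 0 -10
POP     -> 0
PUSH -7 -> 0 -7
STORE 1 -> 0
PUSH -5 -> 0 -5
POP     -> 0

-7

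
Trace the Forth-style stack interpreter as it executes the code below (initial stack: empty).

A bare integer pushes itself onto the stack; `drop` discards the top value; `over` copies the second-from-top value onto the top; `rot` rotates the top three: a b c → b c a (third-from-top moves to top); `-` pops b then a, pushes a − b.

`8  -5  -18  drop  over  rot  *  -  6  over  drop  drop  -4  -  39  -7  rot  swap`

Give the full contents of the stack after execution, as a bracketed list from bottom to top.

8     8
-5    8 -5
-18   8 -5 -18
drop  8 -5
over  8 -5 8
rot   -5 8 8
*     -5 64
-     -69
6     -69 6
over  -69 6 -69
drop  -69 6
drop  -69
-4    -69 -4
-     -65
39    -65 39
-7    -65 39 -7
rot   39 -7 -65
swap  39 -65 -7

[39, -65, -7]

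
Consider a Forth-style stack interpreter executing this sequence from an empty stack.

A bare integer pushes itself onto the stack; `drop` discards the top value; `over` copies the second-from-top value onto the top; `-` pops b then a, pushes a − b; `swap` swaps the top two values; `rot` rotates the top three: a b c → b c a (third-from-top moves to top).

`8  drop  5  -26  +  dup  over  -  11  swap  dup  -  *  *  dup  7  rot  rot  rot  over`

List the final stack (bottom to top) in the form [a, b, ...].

[0, 0, 7, 0]

8    → [8]
drop → []
5    → [5]
-26  → [5, -26]
+    → [-21]
dup  → [-21, -21]
over → [-21, -21, -21]
-    → [-21, 0]
11   → [-21, 0, 11]
swap → [-21, 11, 0]
dup  → [-21, 11, 0, 0]
-    → [-21, 11, 0]
*    → [-21, 0]
*    → [0]
dup  → [0, 0]
7    → [0, 0, 7]
rot  → [0, 7, 0]
rot  → [7, 0, 0]
rot  → [0, 0, 7]
over → [0, 0, 7, 0]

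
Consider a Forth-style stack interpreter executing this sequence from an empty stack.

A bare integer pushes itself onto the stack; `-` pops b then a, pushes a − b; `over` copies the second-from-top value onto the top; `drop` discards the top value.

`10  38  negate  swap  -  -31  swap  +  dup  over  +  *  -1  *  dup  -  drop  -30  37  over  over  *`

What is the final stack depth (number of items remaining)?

10     : [10]
38     : [10, 38]
negate : [10, -38]
swap   : [-38, 10]
-      : [-48]
-31    : [-48, -31]
swap   : [-31, -48]
+      : [-79]
dup    : [-79, -79]
over   : [-79, -79, -79]
+      : [-79, -158]
*      : [12482]
-1     : [12482, -1]
*      : [-12482]
dup    : [-12482, -12482]
-      : [0]
drop   : []
-30    : [-30]
37     : [-30, 37]
over   : [-30, 37, -30]
over   : [-30, 37, -30, 37]
*      : [-30, 37, -1110]

3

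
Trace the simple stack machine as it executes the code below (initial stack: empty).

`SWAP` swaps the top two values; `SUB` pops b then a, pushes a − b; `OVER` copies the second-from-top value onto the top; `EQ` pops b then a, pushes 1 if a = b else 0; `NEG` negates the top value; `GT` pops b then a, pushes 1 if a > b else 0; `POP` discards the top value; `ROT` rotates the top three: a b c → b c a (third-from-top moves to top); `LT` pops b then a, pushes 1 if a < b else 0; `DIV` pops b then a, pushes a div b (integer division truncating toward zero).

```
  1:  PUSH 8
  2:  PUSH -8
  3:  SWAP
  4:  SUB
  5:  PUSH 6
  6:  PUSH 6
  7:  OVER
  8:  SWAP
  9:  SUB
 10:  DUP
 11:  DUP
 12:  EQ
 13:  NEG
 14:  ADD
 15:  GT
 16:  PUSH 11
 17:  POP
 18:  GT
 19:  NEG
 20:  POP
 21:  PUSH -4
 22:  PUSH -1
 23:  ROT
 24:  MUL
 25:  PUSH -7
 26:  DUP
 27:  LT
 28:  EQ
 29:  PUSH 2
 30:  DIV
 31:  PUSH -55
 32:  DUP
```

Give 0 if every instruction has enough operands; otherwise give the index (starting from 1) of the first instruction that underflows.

23

PUSH 8  -> 8
PUSH -8 -> 8 -8
SWAP    -> -8 8
SUB     -> -16
PUSH 6  -> -16 6
PUSH 6  -> -16 6 6
OVER    -> -16 6 6 6
SWAP    -> -16 6 6 6
SUB     -> -16 6 0
DUP     -> -16 6 0 0
DUP     -> -16 6 0 0 0
EQ      -> -16 6 0 1
NEG     -> -16 6 0 -1
ADD     -> -16 6 -1
GT      -> -16 1
PUSH 11 -> -16 1 11
POP     -> -16 1
GT      -> 0
NEG     -> 0
POP     -> (empty)
PUSH -4 -> -4
PUSH -1 -> -4 -1
ROT  — needs 3 operands, stack has 2 → underflow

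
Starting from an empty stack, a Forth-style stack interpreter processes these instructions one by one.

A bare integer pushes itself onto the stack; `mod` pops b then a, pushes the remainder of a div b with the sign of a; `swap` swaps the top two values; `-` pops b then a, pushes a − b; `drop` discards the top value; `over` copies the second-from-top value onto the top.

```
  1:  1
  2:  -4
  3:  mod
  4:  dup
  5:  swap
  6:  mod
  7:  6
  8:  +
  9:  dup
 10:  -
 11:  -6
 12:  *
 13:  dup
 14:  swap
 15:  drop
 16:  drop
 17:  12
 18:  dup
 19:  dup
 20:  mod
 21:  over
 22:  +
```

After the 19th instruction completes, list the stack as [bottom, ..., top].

1     1
-4    1 -4
mod   1
dup   1 1
swap  1 1
mod   0
6     0 6
+     6
dup   6 6
-     0
-6    0 -6
*     0
dup   0 0
swap  0 0
drop  0
drop  (empty)
12    12
dup   12 12
dup   12 12 12

[12, 12, 12]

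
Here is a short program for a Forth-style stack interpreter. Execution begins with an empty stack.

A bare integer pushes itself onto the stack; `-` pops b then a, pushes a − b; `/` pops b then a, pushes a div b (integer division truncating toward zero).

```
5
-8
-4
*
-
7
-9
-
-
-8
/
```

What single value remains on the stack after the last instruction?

5

5  : 5
-8 : 5 -8
-4 : 5 -8 -4
*  : 5 32
-  : -27
7  : -27 7
-9 : -27 7 -9
-  : -27 16
-  : -43
-8 : -43 -8
/  : 5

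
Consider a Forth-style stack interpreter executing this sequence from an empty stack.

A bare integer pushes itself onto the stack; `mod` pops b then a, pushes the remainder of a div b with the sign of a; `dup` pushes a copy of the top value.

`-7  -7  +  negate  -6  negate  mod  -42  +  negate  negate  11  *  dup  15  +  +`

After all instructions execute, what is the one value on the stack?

-865

-7     → [-7]
-7     → [-7, -7]
+      → [-14]
negate → [14]
-6     → [14, -6]
negate → [14, 6]
mod    → [2]
-42    → [2, -42]
+      → [-40]
negate → [40]
negate → [-40]
11     → [-40, 11]
*      → [-440]
dup    → [-440, -440]
15     → [-440, -440, 15]
+      → [-440, -425]
+      → [-865]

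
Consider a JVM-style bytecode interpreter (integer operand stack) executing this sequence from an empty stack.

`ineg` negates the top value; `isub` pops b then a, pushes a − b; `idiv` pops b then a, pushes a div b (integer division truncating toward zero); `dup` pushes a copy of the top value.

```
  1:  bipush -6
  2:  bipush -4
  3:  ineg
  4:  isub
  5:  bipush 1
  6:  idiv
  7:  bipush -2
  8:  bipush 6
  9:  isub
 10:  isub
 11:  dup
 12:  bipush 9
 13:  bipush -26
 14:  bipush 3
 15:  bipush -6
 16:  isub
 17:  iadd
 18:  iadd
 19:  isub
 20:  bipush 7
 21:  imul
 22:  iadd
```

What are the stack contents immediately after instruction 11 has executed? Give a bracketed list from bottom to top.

bipush -6  [-6]
bipush -4  [-6, -4]
ineg       [-6, 4]
isub       [-10]
bipush 1   [-10, 1]
idiv       [-10]
bipush -2  [-10, -2]
bipush 6   [-10, -2, 6]
isub       [-10, -8]
isub       [-2]
dup        [-2, -2]

[-2, -2]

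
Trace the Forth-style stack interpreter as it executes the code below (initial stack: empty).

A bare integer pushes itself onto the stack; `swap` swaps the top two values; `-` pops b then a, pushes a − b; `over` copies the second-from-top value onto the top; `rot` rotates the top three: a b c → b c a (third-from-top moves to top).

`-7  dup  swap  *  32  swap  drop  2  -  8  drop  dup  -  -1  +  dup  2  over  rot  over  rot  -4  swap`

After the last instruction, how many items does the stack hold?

6

-7    -7
dup   -7 -7
swap  -7 -7
*     49
32    49 32
swap  32 49
drop  32
2     32 2
-     30
8     30 8
drop  30
dup   30 30
-     0
-1    0 -1
+     -1
dup   -1 -1
2     -1 -1 2
over  -1 -1 2 -1
rot   -1 2 -1 -1
over  -1 2 -1 -1 -1
rot   -1 2 -1 -1 -1
-4    -1 2 -1 -1 -1 -4
swap  -1 2 -1 -1 -4 -1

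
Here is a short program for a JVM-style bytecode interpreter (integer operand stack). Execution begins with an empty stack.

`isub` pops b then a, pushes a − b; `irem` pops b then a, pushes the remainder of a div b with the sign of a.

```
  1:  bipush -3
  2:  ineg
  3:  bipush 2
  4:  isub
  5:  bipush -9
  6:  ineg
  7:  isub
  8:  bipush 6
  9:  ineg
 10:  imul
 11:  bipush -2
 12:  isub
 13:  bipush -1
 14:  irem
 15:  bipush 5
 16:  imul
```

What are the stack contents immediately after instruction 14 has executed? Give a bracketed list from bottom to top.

[0]

bipush -3 → -3
ineg      → 3
bipush 2  → 3 2
isub      → 1
bipush -9 → 1 -9
ineg      → 1 9
isub      → -8
bipush 6  → -8 6
ineg      → -8 -6
imul      → 48
bipush -2 → 48 -2
isub      → 50
bipush -1 → 50 -1
irem      → 0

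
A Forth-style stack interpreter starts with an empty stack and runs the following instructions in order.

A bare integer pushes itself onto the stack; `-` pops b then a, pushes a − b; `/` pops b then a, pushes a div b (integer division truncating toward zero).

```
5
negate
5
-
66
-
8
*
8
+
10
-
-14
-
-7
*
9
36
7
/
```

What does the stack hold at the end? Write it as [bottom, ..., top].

[4172, 9, 5]

5       [5]
negate  [-5]
5       [-5, 5]
-       [-10]
66      [-10, 66]
-       [-76]
8       [-76, 8]
*       [-608]
8       [-608, 8]
+       [-600]
10      [-600, 10]
-       [-610]
-14     [-610, -14]
-       [-596]
-7      [-596, -7]
*       [4172]
9       [4172, 9]
36      [4172, 9, 36]
7       [4172, 9, 36, 7]
/       [4172, 9, 5]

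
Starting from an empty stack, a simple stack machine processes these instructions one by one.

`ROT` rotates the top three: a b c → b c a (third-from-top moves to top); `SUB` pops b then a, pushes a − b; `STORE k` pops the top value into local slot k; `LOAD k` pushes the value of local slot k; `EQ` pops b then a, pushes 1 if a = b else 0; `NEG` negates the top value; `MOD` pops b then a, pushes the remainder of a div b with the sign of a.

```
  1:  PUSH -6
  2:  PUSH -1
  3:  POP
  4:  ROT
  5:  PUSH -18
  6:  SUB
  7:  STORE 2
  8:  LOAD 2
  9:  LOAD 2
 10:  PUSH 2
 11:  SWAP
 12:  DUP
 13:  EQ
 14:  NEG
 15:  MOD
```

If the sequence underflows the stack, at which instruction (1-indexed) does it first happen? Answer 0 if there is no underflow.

PUSH -6 -> [-6]
PUSH -1 -> [-6, -1]
POP     -> [-6]
ROT  — needs 3 operands, stack has 1 → underflow

4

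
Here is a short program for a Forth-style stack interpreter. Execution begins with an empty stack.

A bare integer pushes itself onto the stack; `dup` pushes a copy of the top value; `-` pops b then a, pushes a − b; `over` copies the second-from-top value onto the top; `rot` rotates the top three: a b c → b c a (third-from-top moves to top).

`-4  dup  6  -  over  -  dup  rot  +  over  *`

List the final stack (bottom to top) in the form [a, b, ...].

[-6, 60]

-4    [-4]
dup   [-4, -4]
6     [-4, -4, 6]
-     [-4, -10]
over  [-4, -10, -4]
-     [-4, -6]
dup   [-4, -6, -6]
rot   [-6, -6, -4]
+     [-6, -10]
over  [-6, -10, -6]
*     [-6, 60]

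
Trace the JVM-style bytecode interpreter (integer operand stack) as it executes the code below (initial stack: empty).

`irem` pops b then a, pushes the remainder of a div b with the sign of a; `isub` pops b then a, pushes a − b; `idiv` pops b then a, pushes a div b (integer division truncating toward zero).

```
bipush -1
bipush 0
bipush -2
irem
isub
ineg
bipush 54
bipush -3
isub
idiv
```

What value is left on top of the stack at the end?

0

bipush -1  [-1]
bipush 0   [-1, 0]
bipush -2  [-1, 0, -2]
irem       [-1, 0]
isub       [-1]
ineg       [1]
bipush 54  [1, 54]
bipush -3  [1, 54, -3]
isub       [1, 57]
idiv       [0]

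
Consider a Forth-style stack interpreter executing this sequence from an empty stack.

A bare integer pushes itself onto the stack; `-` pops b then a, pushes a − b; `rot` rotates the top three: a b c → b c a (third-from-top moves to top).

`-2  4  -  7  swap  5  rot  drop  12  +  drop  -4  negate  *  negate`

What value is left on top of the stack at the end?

-2     → [-2]
4      → [-2, 4]
-      → [-6]
7      → [-6, 7]
swap   → [7, -6]
5      → [7, -6, 5]
rot    → [-6, 5, 7]
drop   → [-6, 5]
12     → [-6, 5, 12]
+      → [-6, 17]
drop   → [-6]
-4     → [-6, -4]
negate → [-6, 4]
*      → [-24]
negate → [24]

24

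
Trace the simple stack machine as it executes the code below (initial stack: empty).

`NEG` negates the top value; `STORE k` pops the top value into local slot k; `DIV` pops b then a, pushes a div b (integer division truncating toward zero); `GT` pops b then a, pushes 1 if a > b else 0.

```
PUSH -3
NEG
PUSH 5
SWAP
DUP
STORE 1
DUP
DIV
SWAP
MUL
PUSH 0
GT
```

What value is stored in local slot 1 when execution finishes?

3

PUSH -3 : [-3]
NEG     : [3]
PUSH 5  : [3, 5]
SWAP    : [5, 3]
DUP     : [5, 3, 3]
STORE 1 : [5, 3]
DUP     : [5, 3, 3]
DIV     : [5, 1]
SWAP    : [1, 5]
MUL     : [5]
PUSH 0  : [5, 0]
GT      : [1]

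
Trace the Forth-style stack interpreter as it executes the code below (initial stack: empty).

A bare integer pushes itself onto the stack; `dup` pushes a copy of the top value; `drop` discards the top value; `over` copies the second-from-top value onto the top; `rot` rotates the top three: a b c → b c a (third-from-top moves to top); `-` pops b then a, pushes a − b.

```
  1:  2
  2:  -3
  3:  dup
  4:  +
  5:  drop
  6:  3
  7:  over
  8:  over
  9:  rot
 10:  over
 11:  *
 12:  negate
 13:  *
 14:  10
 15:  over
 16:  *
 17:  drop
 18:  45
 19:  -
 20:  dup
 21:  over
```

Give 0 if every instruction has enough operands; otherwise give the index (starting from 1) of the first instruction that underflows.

0

2      → [2]
-3     → [2, -3]
dup    → [2, -3, -3]
+      → [2, -6]
drop   → [2]
3      → [2, 3]
over   → [2, 3, 2]
over   → [2, 3, 2, 3]
rot    → [2, 2, 3, 3]
over   → [2, 2, 3, 3, 3]
*      → [2, 2, 3, 9]
negate → [2, 2, 3, -9]
*      → [2, 2, -27]
10     → [2, 2, -27, 10]
over   → [2, 2, -27, 10, -27]
*      → [2, 2, -27, -270]
drop   → [2, 2, -27]
45     → [2, 2, -27, 45]
-      → [2, 2, -72]
dup    → [2, 2, -72, -72]
over   → [2, 2, -72, -72, -72]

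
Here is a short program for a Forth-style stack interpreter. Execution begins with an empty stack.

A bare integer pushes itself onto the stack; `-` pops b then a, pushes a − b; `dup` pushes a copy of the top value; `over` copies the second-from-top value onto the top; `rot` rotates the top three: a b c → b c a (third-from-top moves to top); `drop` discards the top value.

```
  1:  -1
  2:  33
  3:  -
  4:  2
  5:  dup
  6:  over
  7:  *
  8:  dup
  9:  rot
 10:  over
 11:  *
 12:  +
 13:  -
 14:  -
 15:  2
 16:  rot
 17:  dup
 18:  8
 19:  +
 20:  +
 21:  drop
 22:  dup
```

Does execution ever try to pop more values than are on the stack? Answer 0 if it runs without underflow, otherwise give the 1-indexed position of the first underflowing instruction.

-1    [-1]
33    [-1, 33]
-     [-34]
2     [-34, 2]
dup   [-34, 2, 2]
over  [-34, 2, 2, 2]
*     [-34, 2, 4]
dup   [-34, 2, 4, 4]
rot   [-34, 4, 4, 2]
over  [-34, 4, 4, 2, 4]
*     [-34, 4, 4, 8]
+     [-34, 4, 12]
-     [-34, -8]
-     [-26]
2     [-26, 2]
rot  — needs 3 operands, stack has 2 → underflow

16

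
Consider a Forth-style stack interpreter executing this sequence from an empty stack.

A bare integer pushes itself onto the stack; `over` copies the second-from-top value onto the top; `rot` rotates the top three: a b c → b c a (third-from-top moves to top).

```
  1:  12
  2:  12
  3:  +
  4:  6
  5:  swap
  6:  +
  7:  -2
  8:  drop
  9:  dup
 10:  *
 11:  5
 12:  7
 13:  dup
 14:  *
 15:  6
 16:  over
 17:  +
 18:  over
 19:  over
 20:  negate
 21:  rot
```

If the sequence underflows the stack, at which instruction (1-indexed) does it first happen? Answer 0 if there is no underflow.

12      [12]
12      [12, 12]
+       [24]
6       [24, 6]
swap    [6, 24]
+       [30]
-2      [30, -2]
drop    [30]
dup     [30, 30]
*       [900]
5       [900, 5]
7       [900, 5, 7]
dup     [900, 5, 7, 7]
*       [900, 5, 49]
6       [900, 5, 49, 6]
over    [900, 5, 49, 6, 49]
+       [900, 5, 49, 55]
over    [900, 5, 49, 55, 49]
over    [900, 5, 49, 55, 49, 55]
negate  [900, 5, 49, 55, 49, -55]
rot     [900, 5, 49, 49, -55, 55]

0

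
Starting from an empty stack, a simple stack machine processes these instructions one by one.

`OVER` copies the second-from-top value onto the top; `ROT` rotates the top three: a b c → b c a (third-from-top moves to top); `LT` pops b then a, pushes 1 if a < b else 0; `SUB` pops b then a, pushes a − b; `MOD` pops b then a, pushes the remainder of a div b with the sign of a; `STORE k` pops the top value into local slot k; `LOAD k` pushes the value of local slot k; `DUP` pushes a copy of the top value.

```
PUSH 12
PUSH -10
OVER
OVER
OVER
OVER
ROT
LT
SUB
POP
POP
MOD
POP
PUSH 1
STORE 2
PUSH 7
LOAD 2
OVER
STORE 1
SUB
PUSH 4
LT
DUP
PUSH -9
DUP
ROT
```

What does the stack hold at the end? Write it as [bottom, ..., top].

PUSH 12  -> 12
PUSH -10 -> 12 -10
OVER     -> 12 -10 12
OVER     -> 12 -10 12 -10
OVER     -> 12 -10 12 -10 12
OVER     -> 12 -10 12 -10 12 -10
ROT      -> 12 -10 12 12 -10 -10
LT       -> 12 -10 12 12 0
SUB      -> 12 -10 12 12
POP      -> 12 -10 12
POP      -> 12 -10
MOD      -> 2
POP      -> (empty)
PUSH 1   -> 1
STORE 2  -> (empty)
PUSH 7   -> 7
LOAD 2   -> 7 1
OVER     -> 7 1 7
STORE 1  -> 7 1
SUB      -> 6
PUSH 4   -> 6 4
LT       -> 0
DUP      -> 0 0
PUSH -9  -> 0 0 -9
DUP      -> 0 0 -9 -9
ROT      -> 0 -9 -9 0

[0, -9, -9, 0]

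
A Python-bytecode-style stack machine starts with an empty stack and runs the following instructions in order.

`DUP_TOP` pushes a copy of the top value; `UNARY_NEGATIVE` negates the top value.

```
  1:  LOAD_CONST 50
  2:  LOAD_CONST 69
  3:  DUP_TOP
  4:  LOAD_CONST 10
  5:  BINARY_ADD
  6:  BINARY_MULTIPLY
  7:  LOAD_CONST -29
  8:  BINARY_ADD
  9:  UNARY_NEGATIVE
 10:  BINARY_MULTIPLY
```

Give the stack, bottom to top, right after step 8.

LOAD_CONST 50    [50]
LOAD_CONST 69    [50, 69]
DUP_TOP          [50, 69, 69]
LOAD_CONST 10    [50, 69, 69, 10]
BINARY_ADD       [50, 69, 79]
BINARY_MULTIPLY  [50, 5451]
LOAD_CONST -29   [50, 5451, -29]
BINARY_ADD       [50, 5422]

[50, 5422]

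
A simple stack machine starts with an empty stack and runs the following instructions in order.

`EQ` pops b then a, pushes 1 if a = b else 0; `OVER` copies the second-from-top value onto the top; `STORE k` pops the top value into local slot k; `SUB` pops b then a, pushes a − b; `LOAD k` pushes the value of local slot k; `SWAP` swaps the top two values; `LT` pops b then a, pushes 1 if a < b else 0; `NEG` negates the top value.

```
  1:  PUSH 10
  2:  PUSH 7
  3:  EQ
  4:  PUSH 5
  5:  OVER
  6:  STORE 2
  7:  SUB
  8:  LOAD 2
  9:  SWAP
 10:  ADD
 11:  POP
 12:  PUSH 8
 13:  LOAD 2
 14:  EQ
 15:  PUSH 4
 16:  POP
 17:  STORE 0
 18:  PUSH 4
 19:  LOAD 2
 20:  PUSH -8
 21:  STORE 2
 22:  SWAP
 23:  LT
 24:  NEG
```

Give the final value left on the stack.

PUSH 10  [10]
PUSH 7   [10, 7]
EQ       [0]
PUSH 5   [0, 5]
OVER     [0, 5, 0]
STORE 2  [0, 5]
SUB      [-5]
LOAD 2   [-5, 0]
SWAP     [0, -5]
ADD      [-5]
POP      []
PUSH 8   [8]
LOAD 2   [8, 0]
EQ       [0]
PUSH 4   [0, 4]
POP      [0]
STORE 0  []
PUSH 4   [4]
LOAD 2   [4, 0]
PUSH -8  [4, 0, -8]
STORE 2  [4, 0]
SWAP     [0, 4]
LT       [1]
NEG      [-1]

-1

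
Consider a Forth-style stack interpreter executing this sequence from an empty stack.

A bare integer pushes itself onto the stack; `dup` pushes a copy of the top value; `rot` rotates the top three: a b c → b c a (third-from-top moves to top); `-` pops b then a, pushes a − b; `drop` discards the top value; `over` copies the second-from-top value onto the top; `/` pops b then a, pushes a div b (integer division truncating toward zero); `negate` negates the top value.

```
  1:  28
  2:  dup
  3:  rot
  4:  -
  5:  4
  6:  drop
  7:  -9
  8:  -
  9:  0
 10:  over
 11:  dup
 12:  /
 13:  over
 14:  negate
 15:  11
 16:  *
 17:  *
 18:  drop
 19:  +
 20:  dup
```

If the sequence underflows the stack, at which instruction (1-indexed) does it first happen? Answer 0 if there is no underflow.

3

28  → 28
dup → 28 28
rot  — needs 3 operands, stack has 2 → underflow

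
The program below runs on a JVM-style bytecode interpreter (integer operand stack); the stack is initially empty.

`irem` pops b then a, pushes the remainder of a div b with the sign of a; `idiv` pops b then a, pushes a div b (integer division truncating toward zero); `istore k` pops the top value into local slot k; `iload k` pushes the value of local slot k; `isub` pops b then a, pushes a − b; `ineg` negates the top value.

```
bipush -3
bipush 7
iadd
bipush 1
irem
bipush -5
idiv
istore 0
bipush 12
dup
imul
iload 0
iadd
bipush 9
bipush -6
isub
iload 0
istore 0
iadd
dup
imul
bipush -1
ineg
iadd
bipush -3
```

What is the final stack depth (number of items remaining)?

bipush -3 -> [-3]
bipush 7  -> [-3, 7]
iadd      -> [4]
bipush 1  -> [4, 1]
irem      -> [0]
bipush -5 -> [0, -5]
idiv      -> [0]
istore 0  -> []
bipush 12 -> [12]
dup       -> [12, 12]
imul      -> [144]
iload 0   -> [144, 0]
iadd      -> [144]
bipush 9  -> [144, 9]
bipush -6 -> [144, 9, -6]
isub      -> [144, 15]
iload 0   -> [144, 15, 0]
istore 0  -> [144, 15]
iadd      -> [159]
dup       -> [159, 159]
imul      -> [25281]
bipush -1 -> [25281, -1]
ineg      -> [25281, 1]
iadd      -> [25282]
bipush -3 -> [25282, -3]

2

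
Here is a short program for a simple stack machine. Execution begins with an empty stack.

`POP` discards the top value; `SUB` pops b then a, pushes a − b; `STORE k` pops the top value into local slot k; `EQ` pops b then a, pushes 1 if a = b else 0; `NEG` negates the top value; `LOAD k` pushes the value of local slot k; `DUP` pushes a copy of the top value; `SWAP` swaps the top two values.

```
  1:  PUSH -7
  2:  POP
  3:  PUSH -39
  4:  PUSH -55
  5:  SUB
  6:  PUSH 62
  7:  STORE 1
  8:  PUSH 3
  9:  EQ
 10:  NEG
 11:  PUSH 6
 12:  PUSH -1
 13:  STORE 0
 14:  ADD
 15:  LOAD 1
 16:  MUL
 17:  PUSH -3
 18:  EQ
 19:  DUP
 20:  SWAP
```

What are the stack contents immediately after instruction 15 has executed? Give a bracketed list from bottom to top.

PUSH -7  → [-7]
POP      → []
PUSH -39 → [-39]
PUSH -55 → [-39, -55]
SUB      → [16]
PUSH 62  → [16, 62]
STORE 1  → [16]
PUSH 3   → [16, 3]
EQ       → [0]
NEG      → [0]
PUSH 6   → [0, 6]
PUSH -1  → [0, 6, -1]
STORE 0  → [0, 6]
ADD      → [6]
LOAD 1   → [6, 62]

[6, 62]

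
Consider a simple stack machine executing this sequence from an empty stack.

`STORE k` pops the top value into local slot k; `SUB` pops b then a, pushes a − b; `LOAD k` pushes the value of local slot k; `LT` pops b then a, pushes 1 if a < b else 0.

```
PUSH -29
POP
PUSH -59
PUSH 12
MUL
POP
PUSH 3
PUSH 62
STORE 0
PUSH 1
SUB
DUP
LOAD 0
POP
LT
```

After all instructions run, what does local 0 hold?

PUSH -29 : -29
POP      : (empty)
PUSH -59 : -59
PUSH 12  : -59 12
MUL      : -708
POP      : (empty)
PUSH 3   : 3
PUSH 62  : 3 62
STORE 0  : 3
PUSH 1   : 3 1
SUB      : 2
DUP      : 2 2
LOAD 0   : 2 2 62
POP      : 2 2
LT       : 0

62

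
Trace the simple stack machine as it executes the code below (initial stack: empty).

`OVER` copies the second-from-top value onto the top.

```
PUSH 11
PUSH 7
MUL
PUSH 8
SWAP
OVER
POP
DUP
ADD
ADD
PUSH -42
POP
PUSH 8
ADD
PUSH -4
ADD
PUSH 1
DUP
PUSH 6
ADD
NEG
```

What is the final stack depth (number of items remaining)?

PUSH 11  -> 11
PUSH 7   -> 11 7
MUL      -> 77
PUSH 8   -> 77 8
SWAP     -> 8 77
OVER     -> 8 77 8
POP      -> 8 77
DUP      -> 8 77 77
ADD      -> 8 154
ADD      -> 162
PUSH -42 -> 162 -42
POP      -> 162
PUSH 8   -> 162 8
ADD      -> 170
PUSH -4  -> 170 -4
ADD      -> 166
PUSH 1   -> 166 1
DUP      -> 166 1 1
PUSH 6   -> 166 1 1 6
ADD      -> 166 1 7
NEG      -> 166 1 -7

3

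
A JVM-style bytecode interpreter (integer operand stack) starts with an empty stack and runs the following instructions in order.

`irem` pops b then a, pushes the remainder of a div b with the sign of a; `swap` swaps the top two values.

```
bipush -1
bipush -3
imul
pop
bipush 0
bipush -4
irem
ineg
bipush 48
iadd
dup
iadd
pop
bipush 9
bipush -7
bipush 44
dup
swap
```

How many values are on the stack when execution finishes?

4

bipush -1 → [-1]
bipush -3 → [-1, -3]
imul      → [3]
pop       → []
bipush 0  → [0]
bipush -4 → [0, -4]
irem      → [0]
ineg      → [0]
bipush 48 → [0, 48]
iadd      → [48]
dup       → [48, 48]
iadd      → [96]
pop       → []
bipush 9  → [9]
bipush -7 → [9, -7]
bipush 44 → [9, -7, 44]
dup       → [9, -7, 44, 44]
swap      → [9, -7, 44, 44]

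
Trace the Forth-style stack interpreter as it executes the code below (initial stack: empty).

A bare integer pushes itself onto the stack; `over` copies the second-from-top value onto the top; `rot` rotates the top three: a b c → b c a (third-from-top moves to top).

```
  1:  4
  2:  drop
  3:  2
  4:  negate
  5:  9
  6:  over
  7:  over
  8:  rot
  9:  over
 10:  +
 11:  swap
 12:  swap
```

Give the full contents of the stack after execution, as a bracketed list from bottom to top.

4      → 4
drop   → (empty)
2      → 2
negate → -2
9      → -2 9
over   → -2 9 -2
over   → -2 9 -2 9
rot    → -2 -2 9 9
over   → -2 -2 9 9 9
+      → -2 -2 9 18
swap   → -2 -2 18 9
swap   → -2 -2 9 18

[-2, -2, 9, 18]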